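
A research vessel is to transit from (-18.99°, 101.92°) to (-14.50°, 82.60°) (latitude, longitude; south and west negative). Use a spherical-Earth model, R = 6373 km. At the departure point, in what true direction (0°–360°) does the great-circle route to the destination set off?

280.7°

N = sin Δλ·cos φ₂ = -0.3203;  D = cos φ₁ sin φ₂ − sin φ₁ cos φ₂ cos Δλ = +0.0605
initial course = atan2(N, D) = 280.70°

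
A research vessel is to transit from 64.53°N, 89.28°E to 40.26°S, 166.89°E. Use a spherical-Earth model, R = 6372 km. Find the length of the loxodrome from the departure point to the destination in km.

13593 km

Rhumb course C = atan2(Δλ, Δψ) with Δψ = ln[tan(π/4+φ₂/2)/tan(π/4+φ₁/2)] = -2.2561, Δλ = +1.3546 → C = 149.02°
d = R·|Δφ| / |cos C| = 6372·1.82893 / 0.85734 = 13593 km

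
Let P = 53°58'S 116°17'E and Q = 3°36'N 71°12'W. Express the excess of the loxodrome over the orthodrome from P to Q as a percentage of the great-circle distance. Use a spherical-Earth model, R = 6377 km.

21.5%

Great circle: σ = 2.2561 rad → d_gc = Rσ = 14386.8 km
Rhumb: Δφ = +1.0047, Δλ = +3.0110, Δψ = +1.1861, q = Δφ/Δψ = 0.8471 → d_rh = R√(Δφ²+q²Δλ²) = 17481.9 km
Excess = (17481.9 − 14386.8) / 14386.8 = 3095.1 / 14386.8 = 21.51% ≈ 21.5%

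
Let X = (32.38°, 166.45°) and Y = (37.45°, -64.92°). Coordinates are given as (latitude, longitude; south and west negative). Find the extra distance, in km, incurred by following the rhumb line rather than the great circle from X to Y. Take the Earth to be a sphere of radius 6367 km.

Great circle: cos σ = sin φ₁ sin φ₂ + cos φ₁ cos φ₂ cos Δλ,  σ = 1.6638 rad → d_gc = 10593.7 km
Rhumb line: Δψ = +0.1080, q = Δφ/Δψ = 0.8195, d_rh = R√(Δφ²+q²Δλ²) = 11727.1 km
Excess = 11727.1 − 10593.7 = 1133.4 ≈ 1133 km

1133 km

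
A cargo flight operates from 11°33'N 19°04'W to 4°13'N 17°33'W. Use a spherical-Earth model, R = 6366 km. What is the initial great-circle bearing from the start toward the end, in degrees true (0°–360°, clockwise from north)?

168.3°

θ = atan2( sin Δλ·cos φ₂ ,  cos φ₁ sin φ₂ − sin φ₁ cos φ₂ cos Δλ )
  = atan2(+0.0264, -0.1276) = 168.31°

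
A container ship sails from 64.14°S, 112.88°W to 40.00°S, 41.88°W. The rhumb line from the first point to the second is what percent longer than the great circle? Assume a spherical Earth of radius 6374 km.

4.4%

Great circle: σ = 0.8132 rad → d_gc = Rσ = 5183.1 km
Rhumb: Δφ = +0.4213, Δλ = +1.2392, Δψ = +0.7086, q = Δφ/Δψ = 0.5946 → d_rh = R√(Δφ²+q²Δλ²) = 5410.0 km
Excess = (5410.0 − 5183.1) / 5183.1 = 226.9 / 5183.1 = 4.38% ≈ 4.4%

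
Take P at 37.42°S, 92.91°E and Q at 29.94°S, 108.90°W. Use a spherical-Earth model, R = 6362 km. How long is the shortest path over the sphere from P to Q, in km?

Haversine: a = sin²(Δφ/2)+cos φ₁ cos φ₂ sin²(Δλ/2) = 0.66784;  σ = 2·atan2(√a,√(1−a))
σ = 109.614° → d = Rσ = 6362·1.91312 = 12171 km

12171 km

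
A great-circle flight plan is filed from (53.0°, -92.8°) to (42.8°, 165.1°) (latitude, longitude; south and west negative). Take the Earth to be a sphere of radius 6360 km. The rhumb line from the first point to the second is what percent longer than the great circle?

Great circle: σ = 1.1040 rad → d_gc = Rσ = 7021.2 km
Rhumb: Δφ = -0.1780, Δλ = -1.7820, Δψ = -0.2668, q = Δφ/Δψ = 0.6674 → d_rh = R√(Δφ²+q²Δλ²) = 7647.7 km
Excess = (7647.7 − 7021.2) / 7021.2 = 626.5 / 7021.2 = 8.92% ≈ 8.9%

8.9%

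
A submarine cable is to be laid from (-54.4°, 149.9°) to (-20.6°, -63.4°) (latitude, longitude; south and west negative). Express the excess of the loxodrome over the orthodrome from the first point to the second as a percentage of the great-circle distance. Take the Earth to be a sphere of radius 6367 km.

Great circle: σ = 1.7410 rad → d_gc = Rσ = 11084.7 km
Rhumb: Δφ = +0.5899, Δλ = +2.5604, Δψ = +0.7686, q = Δφ/Δψ = 0.7676 → d_rh = R√(Δφ²+q²Δλ²) = 13064.4 km
Excess = (13064.4 − 11084.7) / 11084.7 = 1979.7 / 11084.7 = 17.86% ≈ 17.9%

17.9%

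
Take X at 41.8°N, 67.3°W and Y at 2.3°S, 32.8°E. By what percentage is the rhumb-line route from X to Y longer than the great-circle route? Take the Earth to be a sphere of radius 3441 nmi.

2.3%

Great circle: σ = 1.7288 rad → d_gc = Rσ = 5948.9 nmi
Rhumb: Δφ = -0.7697, Δλ = +1.7471, Δψ = -0.8446, q = Δφ/Δψ = 0.9113 → d_rh = R√(Δφ²+q²Δλ²) = 6084.9 nmi
Excess = (6084.9 − 5948.9) / 5948.9 = 136.0 / 5948.9 = 2.29% ≈ 2.3%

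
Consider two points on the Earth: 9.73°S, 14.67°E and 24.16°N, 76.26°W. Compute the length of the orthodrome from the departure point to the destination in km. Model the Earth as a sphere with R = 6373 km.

10545 km

cos σ = sin φ₁ sin φ₂ + cos φ₁ cos φ₂ cos Δλ
      = sin(-9.73°)sin(24.16°) + cos(-9.73°)cos(24.16°)cos(-90.93°) = -0.0838
σ = 94.805° → d = Rσ = 6373·1.65466 = 10545 km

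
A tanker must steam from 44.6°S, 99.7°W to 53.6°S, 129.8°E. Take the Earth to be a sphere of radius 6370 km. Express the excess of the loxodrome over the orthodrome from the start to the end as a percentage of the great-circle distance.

17.1%

Great circle: σ = 1.2758 rad → d_gc = Rσ = 8126.8 km
Rhumb: Δφ = -0.1571, Δλ = -2.2777, Δψ = -0.2408, q = Δφ/Δψ = 0.6523 → d_rh = R√(Δφ²+q²Δλ²) = 9516.2 km
Excess = (9516.2 − 8126.8) / 8126.8 = 1389.4 / 8126.8 = 17.10% ≈ 17.1%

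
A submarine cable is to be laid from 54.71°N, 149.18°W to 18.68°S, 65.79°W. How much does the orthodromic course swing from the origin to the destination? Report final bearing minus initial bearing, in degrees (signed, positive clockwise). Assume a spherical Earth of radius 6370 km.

+37.9°

At departure: θ₁ = atan2(sin Δλ cos φ₂, cos φ₁ sin φ₂ − sin φ₁ cos φ₂ cos Δλ) = 106.24°
At arrival: θ₂ = atan2(sin Δλ cos φ₁, −cos φ₂ sin φ₁ + sin φ₂ cos φ₁ cos Δλ) = 144.16°
Δθ = θ₂ − θ₁ = +37.9°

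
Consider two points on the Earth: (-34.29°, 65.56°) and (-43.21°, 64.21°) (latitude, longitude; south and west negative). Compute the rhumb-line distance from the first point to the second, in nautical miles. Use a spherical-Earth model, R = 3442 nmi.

540 nmi

Δψ = ln[tan(π/4+φ₂/2)/tan(π/4+φ₁/2)] = -0.2001;  Δφ = -0.1557 rad,  Δλ = -0.0236 rad
q = Δφ/Δψ = 0.7781
d = R·√(Δφ² + q²Δλ²) = 3442·0.15676 = 540 nmi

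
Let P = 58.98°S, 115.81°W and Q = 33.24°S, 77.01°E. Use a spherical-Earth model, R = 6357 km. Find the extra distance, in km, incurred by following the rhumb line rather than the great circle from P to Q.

Great circle: cos σ = sin φ₁ sin φ₂ + cos φ₁ cos φ₂ cos Δλ,  σ = 1.5213 rad → d_gc = 9670.9 km
Rhumb line: Δψ = +0.6662, q = Δφ/Δψ = 0.6744, d_rh = R√(Δφ²+q²Δλ²) = 12830.8 km
Excess = 12830.8 − 9670.9 = 3159.9 ≈ 3160 km

3160 km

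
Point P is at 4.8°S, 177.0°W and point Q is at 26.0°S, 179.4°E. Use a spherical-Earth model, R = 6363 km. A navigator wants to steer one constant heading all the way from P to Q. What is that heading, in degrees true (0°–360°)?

189.2°

Δψ = ln[tan(π/4+φ₂/2)/tan(π/4+φ₁/2)] = -0.3863
Δλ = -0.0628 rad (taken the short way round)
course = atan2(Δλ, Δψ) = 189.24°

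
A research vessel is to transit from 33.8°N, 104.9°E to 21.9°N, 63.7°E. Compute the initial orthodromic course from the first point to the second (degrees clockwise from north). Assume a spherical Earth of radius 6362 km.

262.7°

N = sin Δλ·cos φ₂ = -0.6112;  D = cos φ₁ sin φ₂ − sin φ₁ cos φ₂ cos Δλ = -0.0784
initial course = atan2(N, D) = 262.69°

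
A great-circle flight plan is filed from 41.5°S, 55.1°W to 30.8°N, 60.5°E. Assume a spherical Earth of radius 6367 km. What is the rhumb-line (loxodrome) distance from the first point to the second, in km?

Rhumb course C = atan2(Δλ, Δψ) with Δψ = ln[tan(π/4+φ₂/2)/tan(π/4+φ₁/2)] = +1.3630, Δλ = +2.0176 → C = 55.96°
d = R·|Δφ| / |cos C| = 6367·1.26187 / 0.55978 = 14353 km

14353 km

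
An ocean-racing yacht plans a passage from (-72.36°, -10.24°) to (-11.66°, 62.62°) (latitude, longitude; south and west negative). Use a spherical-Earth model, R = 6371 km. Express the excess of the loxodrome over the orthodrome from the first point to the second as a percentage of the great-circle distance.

Great circle: σ = 1.2869 rad → d_gc = Rσ = 8199.1 km
Rhumb: Δφ = +1.0594, Δλ = +1.2716, Δψ = +1.6583, q = Δφ/Δψ = 0.6388 → d_rh = R√(Δφ²+q²Δλ²) = 8505.5 km
Excess = (8505.5 − 8199.1) / 8199.1 = 306.4 / 8199.1 = 3.74% ≈ 3.7%

3.7%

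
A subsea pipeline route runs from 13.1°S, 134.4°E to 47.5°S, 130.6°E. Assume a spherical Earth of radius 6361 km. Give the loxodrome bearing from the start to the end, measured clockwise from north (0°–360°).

185.3°

Meridional parts: M(φ₁)=-0.2307, M(φ₂)=-0.9445 → ΔM = -0.7138;  Δλ = -0.0663 rad
tan C = Δλ / ΔM = +0.0929 → C = 185.31°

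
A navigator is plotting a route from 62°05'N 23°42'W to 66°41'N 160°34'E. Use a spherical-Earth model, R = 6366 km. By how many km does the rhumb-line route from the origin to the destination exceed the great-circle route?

2747 km

Great circle: cos σ = sin φ₁ sin φ₂ + cos φ₁ cos φ₂ cos Δλ,  σ = 0.8935 rad → d_gc = 5688.2 km
Rhumb line: Δψ = +0.1862, q = Δφ/Δψ = 0.4312, d_rh = R√(Δφ²+q²Δλ²) = 8435.2 km
Excess = 8435.2 − 5688.2 = 2747.0 ≈ 2747 km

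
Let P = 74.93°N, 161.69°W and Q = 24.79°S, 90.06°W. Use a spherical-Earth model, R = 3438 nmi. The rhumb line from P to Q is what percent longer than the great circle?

Great circle: σ = 1.9076 rad → d_gc = Rσ = 6558.4 nmi
Rhumb: Δφ = -1.7404, Δλ = +1.2502, Δψ = -2.4697, q = Δφ/Δψ = 0.7047 → d_rh = R√(Δφ²+q²Δλ²) = 6706.6 nmi
Excess = (6706.6 − 6558.4) / 6558.4 = 148.2 / 6558.4 = 2.26% ≈ 2.3%

2.3%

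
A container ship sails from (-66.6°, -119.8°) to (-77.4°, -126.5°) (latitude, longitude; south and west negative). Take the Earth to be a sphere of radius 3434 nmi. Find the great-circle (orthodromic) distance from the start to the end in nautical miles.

658 nmi

Haversine: a = sin²(Δφ/2)+cos φ₁ cos φ₂ sin²(Δλ/2) = 0.00915;  σ = 2·atan2(√a,√(1−a))
σ = 10.979° → d = Rσ = 3434·0.19163 = 658 nmi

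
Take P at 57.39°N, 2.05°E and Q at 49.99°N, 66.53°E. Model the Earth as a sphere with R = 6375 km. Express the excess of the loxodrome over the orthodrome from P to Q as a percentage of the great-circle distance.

3.7%

Great circle: σ = 0.6527 rad → d_gc = Rσ = 4160.8 km
Rhumb: Δφ = -0.1292, Δλ = +1.1254, Δψ = -0.2188, q = Δφ/Δψ = 0.5902 → d_rh = R√(Δφ²+q²Δλ²) = 4313.7 km
Excess = (4313.7 − 4160.8) / 4160.8 = 152.9 / 4160.8 = 3.67% ≈ 3.7%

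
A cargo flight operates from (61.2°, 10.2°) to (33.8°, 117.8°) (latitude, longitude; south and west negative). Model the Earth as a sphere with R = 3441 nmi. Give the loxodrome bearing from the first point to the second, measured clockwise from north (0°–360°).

111.3°

Meridional parts: M(φ₁)=+1.3596, M(φ₂)=+0.6275 → ΔM = -0.7322;  Δλ = +1.8780 rad
tan C = Δλ / ΔM = -2.5649 → C = 111.30°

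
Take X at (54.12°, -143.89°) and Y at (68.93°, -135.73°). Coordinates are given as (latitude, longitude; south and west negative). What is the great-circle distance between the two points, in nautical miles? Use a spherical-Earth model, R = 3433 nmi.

cos σ = sin φ₁ sin φ₂ + cos φ₁ cos φ₂ cos Δλ
      = sin(54.12°)sin(68.93°) + cos(54.12°)cos(68.93°)cos(8.16°) = 0.9646
σ = 15.281° → d = Rσ = 3433·0.26670 = 916 nmi

916 nmi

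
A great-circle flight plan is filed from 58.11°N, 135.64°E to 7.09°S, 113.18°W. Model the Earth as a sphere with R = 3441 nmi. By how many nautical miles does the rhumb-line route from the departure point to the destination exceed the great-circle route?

334 nmi

Great circle: cos σ = sin φ₁ sin φ₂ + cos φ₁ cos φ₂ cos Δλ,  σ = 1.8694 rad → d_gc = 6432.7 nmi
Rhumb line: Δψ = -1.3768, q = Δφ/Δψ = 0.8265, d_rh = R√(Δφ²+q²Δλ²) = 6766.6 nmi
Excess = 6766.6 − 6432.7 = 333.9 ≈ 334 nmi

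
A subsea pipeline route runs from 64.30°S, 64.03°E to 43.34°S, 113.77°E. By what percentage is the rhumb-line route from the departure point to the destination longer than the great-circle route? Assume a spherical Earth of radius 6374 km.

Great circle: σ = 0.6054 rad → d_gc = Rσ = 3859.0 km
Rhumb: Δφ = +0.3658, Δλ = +0.8681, Δψ = +0.6369, q = Δφ/Δψ = 0.5743 → d_rh = R√(Δφ²+q²Δλ²) = 3941.7 km
Excess = (3941.7 − 3859.0) / 3859.0 = 82.7 / 3859.0 = 2.14% ≈ 2.1%

2.1%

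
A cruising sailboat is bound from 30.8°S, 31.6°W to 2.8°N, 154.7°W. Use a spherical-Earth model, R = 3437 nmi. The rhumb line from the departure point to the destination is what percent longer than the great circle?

Great circle: σ = 2.0869 rad → d_gc = Rσ = 7172.8 nmi
Rhumb: Δφ = +0.5864, Δλ = -2.1485, Δψ = +0.6144, q = Δφ/Δψ = 0.9545 → d_rh = R√(Δφ²+q²Δλ²) = 7330.9 nmi
Excess = (7330.9 − 7172.8) / 7172.8 = 158.1 / 7172.8 = 2.20% ≈ 2.2%

2.2%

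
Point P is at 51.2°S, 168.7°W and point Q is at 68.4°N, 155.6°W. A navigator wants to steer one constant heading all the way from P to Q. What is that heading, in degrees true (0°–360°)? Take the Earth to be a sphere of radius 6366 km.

4.8°

Meridional parts: M(φ₁)=-1.0437, M(φ₂)=+1.6567 → ΔM = +2.7004;  Δλ = +0.2286 rad
tan C = Δλ / ΔM = +0.0847 → C = 4.84°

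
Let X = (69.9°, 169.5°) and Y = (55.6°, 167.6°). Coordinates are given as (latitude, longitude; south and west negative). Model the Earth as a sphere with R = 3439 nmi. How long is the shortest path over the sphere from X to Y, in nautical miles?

cos σ = sin φ₁ sin φ₂ + cos φ₁ cos φ₂ cos Δλ
      = sin(69.90°)sin(55.60°) + cos(69.90°)cos(55.60°)cos(-1.90°) = 0.9689
σ = 14.325° → d = Rσ = 3439·0.25001 = 860 nmi

860 nmi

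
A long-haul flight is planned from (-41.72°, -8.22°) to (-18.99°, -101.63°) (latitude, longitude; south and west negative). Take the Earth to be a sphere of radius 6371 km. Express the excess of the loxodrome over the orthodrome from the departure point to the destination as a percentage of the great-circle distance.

3.7%

Great circle: σ = 1.3953 rad → d_gc = Rσ = 8889.6 km
Rhumb: Δφ = +0.3967, Δλ = -1.6303, Δψ = +0.4649, q = Δφ/Δψ = 0.8533 → d_rh = R√(Δφ²+q²Δλ²) = 9216.1 km
Excess = (9216.1 − 8889.6) / 8889.6 = 326.5 / 8889.6 = 3.67% ≈ 3.7%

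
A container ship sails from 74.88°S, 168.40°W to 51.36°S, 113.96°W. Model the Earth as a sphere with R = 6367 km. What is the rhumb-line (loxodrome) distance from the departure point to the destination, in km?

3656 km

Δψ = ln[tan(π/4+φ₂/2)/tan(π/4+φ₁/2)] = +0.9714;  Δφ = +0.4105 rad,  Δλ = +0.9502 rad
q = Δφ/Δψ = 0.4226
d = R·√(Δφ² + q²Δλ²) = 6367·0.57423 = 3656 km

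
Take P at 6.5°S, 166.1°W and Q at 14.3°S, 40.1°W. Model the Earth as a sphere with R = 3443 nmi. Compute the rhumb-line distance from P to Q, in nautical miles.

Δψ = ln[tan(π/4+φ₂/2)/tan(π/4+φ₁/2)] = -0.1385;  Δφ = -0.1361 rad,  Δλ = +2.1991 rad
q = Δφ/Δψ = 0.9828
d = R·√(Δφ² + q²Δλ²) = 3443·2.16549 = 7456 nmi

7456 nmi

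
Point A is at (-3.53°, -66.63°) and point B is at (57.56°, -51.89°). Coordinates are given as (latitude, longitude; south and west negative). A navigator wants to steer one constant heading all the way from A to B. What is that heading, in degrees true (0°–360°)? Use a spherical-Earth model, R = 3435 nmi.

11.2°

Meridional parts: M(φ₁)=-0.0616, M(φ₂)=+1.2348 → ΔM = +1.2964;  Δλ = +0.2573 rad
tan C = Δλ / ΔM = +0.1984 → C = 11.22°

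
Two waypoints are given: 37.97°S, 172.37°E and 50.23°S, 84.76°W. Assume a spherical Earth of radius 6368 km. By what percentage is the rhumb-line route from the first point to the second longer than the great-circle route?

Great circle: σ = 1.2019 rad → d_gc = Rσ = 7653.9 km
Rhumb: Δφ = -0.2140, Δλ = +1.7954, Δψ = -0.2996, q = Δφ/Δψ = 0.7142 → d_rh = R√(Δφ²+q²Δλ²) = 8278.1 km
Excess = (8278.1 − 7653.9) / 7653.9 = 624.2 / 7653.9 = 8.16% ≈ 8.2%

8.2%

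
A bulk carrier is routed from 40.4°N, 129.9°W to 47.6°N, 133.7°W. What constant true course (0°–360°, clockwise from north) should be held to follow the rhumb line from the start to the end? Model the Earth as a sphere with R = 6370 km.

339.2°

Δψ = ln[tan(π/4+φ₂/2)/tan(π/4+φ₁/2)] = +0.1750
Δλ = -0.0663 rad (taken the short way round)
course = atan2(Δλ, Δψ) = 339.25°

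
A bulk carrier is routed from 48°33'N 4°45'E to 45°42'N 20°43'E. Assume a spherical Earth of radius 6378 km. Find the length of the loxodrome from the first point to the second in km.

Δψ = ln[tan(π/4+φ₂/2)/tan(π/4+φ₁/2)] = -0.0731;  Δφ = -0.0497 rad,  Δλ = +0.2787 rad
q = Δφ/Δψ = 0.6802
d = R·√(Δφ² + q²Δλ²) = 6378·0.19596 = 1250 km

1250 km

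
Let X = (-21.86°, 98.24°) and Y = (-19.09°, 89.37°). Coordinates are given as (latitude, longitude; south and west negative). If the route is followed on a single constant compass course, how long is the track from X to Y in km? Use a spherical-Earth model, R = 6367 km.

Δψ = ln[tan(π/4+φ₂/2)/tan(π/4+φ₁/2)] = +0.0516;  Δφ = +0.0483 rad,  Δλ = -0.1548 rad
q = Δφ/Δψ = 0.9367
d = R·√(Δφ² + q²Δλ²) = 6367·0.15286 = 973 km

973 km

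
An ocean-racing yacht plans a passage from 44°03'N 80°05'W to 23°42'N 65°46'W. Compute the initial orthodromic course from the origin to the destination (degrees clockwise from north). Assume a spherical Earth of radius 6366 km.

145.4°

N = sin Δλ·cos φ₂ = +0.2264;  D = cos φ₁ sin φ₂ − sin φ₁ cos φ₂ cos Δλ = -0.3280
initial course = atan2(N, D) = 145.38°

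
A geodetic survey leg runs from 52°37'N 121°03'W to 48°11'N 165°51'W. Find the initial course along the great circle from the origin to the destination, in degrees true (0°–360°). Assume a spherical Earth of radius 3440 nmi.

N = sin Δλ·cos φ₂ = -0.4698;  D = cos φ₁ sin φ₂ − sin φ₁ cos φ₂ cos Δλ = +0.0766
initial course = atan2(N, D) = 279.26°

279.3°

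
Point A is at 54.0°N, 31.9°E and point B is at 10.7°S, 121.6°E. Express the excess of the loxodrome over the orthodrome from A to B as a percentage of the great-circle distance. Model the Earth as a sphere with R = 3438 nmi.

2.3%

Great circle: σ = 1.7185 rad → d_gc = Rσ = 5908.3 nmi
Rhumb: Δφ = -1.1292, Δλ = +1.5656, Δψ = -1.3120, q = Δφ/Δψ = 0.8607 → d_rh = R√(Δφ²+q²Δλ²) = 6044.2 nmi
Excess = (6044.2 − 5908.3) / 5908.3 = 135.9 / 5908.3 = 2.30% ≈ 2.3%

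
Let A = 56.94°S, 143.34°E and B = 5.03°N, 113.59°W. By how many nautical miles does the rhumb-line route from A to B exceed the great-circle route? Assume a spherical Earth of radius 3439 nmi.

260 nmi

Great circle: cos σ = sin φ₁ sin φ₂ + cos φ₁ cos φ₂ cos Δλ,  σ = 1.7685 rad → d_gc = 6081.7 nmi
Rhumb line: Δψ = +1.3027, q = Δφ/Δψ = 0.8303, d_rh = R√(Δφ²+q²Δλ²) = 6341.9 nmi
Excess = 6341.9 − 6081.7 = 260.2 ≈ 260 nmi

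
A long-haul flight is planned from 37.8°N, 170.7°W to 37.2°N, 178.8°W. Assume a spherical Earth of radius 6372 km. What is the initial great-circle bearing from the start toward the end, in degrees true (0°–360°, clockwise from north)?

θ = atan2( sin Δλ·cos φ₂ ,  cos φ₁ sin φ₂ − sin φ₁ cos φ₂ cos Δλ )
  = atan2(-0.1122, -0.0056) = 267.14°

267.1°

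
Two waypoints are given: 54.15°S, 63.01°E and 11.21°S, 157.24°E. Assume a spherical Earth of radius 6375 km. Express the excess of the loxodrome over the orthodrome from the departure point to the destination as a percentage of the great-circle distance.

4.5%

Great circle: σ = 1.4553 rad → d_gc = Rσ = 9277.8 km
Rhumb: Δφ = +0.7494, Δλ = +1.6446, Δψ = +0.9317, q = Δφ/Δψ = 0.8044 → d_rh = R√(Δφ²+q²Δλ²) = 9692.6 km
Excess = (9692.6 − 9277.8) / 9277.8 = 414.8 / 9277.8 = 4.47% ≈ 4.5%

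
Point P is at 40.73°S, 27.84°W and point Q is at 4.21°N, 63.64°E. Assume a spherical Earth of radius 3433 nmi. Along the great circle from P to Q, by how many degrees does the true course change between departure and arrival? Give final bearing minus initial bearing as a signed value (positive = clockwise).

-38.4°

Initial bearing θ₁ = atan2(sin Δλ cos φ₂, cos φ₁ sin φ₂ − sin φ₁ cos φ₂ cos Δλ) = 87.77°
Final bearing θ₂ = (initial bearing from the destination back to the start) + 180° = 49.40°
Δθ = θ₂ − θ₁ = -38.4°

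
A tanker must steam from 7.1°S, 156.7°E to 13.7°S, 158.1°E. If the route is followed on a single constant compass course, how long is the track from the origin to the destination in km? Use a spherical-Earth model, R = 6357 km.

748 km

Rhumb course C = atan2(Δλ, Δψ) with Δψ = ln[tan(π/4+φ₂/2)/tan(π/4+φ₁/2)] = -0.1172, Δλ = +0.0244 → C = 168.22°
d = R·|Δφ| / |cos C| = 6357·0.11519 / 0.97895 = 748 km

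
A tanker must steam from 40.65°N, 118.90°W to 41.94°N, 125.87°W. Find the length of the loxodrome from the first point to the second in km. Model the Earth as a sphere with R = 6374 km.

Rhumb course C = atan2(Δλ, Δψ) with Δψ = ln[tan(π/4+φ₂/2)/tan(π/4+φ₁/2)] = +0.0300, Δλ = -0.1216 → C = 283.84°
d = R·|Δφ| / |cos C| = 6374·0.02251 / 0.23920 = 600 km

600 km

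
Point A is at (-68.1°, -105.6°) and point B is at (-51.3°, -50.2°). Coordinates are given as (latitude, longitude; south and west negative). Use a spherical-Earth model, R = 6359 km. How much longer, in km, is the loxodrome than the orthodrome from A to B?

Great circle: cos σ = sin φ₁ sin φ₂ + cos φ₁ cos φ₂ cos Δλ,  σ = 0.5423 rad → d_gc = 3448.32 km
Rhumb line: Δψ = +0.5961, q = Δφ/Δψ = 0.4919, d_rh = R√(Δφ²+q²Δλ²) = 3552.83 km
Excess = 3552.83 − 3448.32 = 104.51 ≈ 105 km

105 km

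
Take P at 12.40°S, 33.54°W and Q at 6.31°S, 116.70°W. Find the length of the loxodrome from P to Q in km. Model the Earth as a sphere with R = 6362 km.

9132 km

Δψ = ln[tan(π/4+φ₂/2)/tan(π/4+φ₁/2)] = +0.1078;  Δφ = +0.1063 rad,  Δλ = -1.4514 rad
q = Δφ/Δψ = 0.9862
d = R·√(Δφ² + q²Δλ²) = 6362·1.43534 = 9132 km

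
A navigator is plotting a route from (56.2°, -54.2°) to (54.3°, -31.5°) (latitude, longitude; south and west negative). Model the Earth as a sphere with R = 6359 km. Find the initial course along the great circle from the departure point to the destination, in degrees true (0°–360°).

θ = atan2( sin Δλ·cos φ₂ ,  cos φ₁ sin φ₂ − sin φ₁ cos φ₂ cos Δλ )
  = atan2(+0.2252, +0.0044) = 88.88°

88.9°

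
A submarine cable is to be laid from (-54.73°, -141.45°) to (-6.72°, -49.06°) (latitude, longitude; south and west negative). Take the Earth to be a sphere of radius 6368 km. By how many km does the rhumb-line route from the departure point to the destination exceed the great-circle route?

376 km

Great circle: cos σ = sin φ₁ sin φ₂ + cos φ₁ cos φ₂ cos Δλ,  σ = 1.4991 rad → d_gc = 9546.34 km
Rhumb line: Δψ = +1.0285, q = Δφ/Δψ = 0.8147, d_rh = R√(Δφ²+q²Δλ²) = 9922.76 km
Excess = 9922.76 − 9546.34 = 376.42 ≈ 376 km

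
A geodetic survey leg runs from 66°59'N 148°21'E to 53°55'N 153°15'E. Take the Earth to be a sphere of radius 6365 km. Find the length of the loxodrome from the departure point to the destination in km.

Δψ = ln[tan(π/4+φ₂/2)/tan(π/4+φ₁/2)] = -0.4699;  Δφ = -0.2281 rad,  Δλ = +0.0855 rad
q = Δφ/Δψ = 0.4854
d = R·√(Δφ² + q²Δλ²) = 6365·0.23180 = 1475 km

1475 km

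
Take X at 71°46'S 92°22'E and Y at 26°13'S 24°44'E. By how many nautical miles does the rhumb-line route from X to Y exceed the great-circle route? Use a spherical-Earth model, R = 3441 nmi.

130 nmi

Great circle: cos σ = sin φ₁ sin φ₂ + cos φ₁ cos φ₂ cos Δλ,  σ = 1.0164 rad → d_gc = 3497.5 nmi
Rhumb line: Δψ = +1.3552, q = Δφ/Δψ = 0.5866, d_rh = R√(Δφ²+q²Δλ²) = 3627.8 nmi
Excess = 3627.8 − 3497.5 = 130.3 ≈ 130 nmi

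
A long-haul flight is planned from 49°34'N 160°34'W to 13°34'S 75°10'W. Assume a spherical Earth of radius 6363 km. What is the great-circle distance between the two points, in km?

10812 km

Haversine: a = sin²(Δφ/2)+cos φ₁ cos φ₂ sin²(Δλ/2) = 0.56399;  σ = 2·atan2(√a,√(1−a))
σ = 97.353° → d = Rσ = 6363·1.69914 = 10812 km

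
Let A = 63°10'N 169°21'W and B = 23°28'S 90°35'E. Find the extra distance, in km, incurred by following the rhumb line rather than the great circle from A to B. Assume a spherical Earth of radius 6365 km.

408 km

Great circle: cos σ = sin φ₁ sin φ₂ + cos φ₁ cos φ₂ cos Δλ,  σ = 2.0128 rad → d_gc = 12811.2 km
Rhumb line: Δψ = -1.8547, q = Δφ/Δψ = 0.8152, d_rh = R√(Δφ²+q²Δλ²) = 13219.3 km
Excess = 13219.3 − 12811.2 = 408.1 ≈ 408 km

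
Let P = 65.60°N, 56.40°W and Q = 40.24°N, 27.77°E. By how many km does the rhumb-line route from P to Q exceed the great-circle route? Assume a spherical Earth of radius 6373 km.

Great circle: cos σ = sin φ₁ sin φ₂ + cos φ₁ cos φ₂ cos Δλ,  σ = 0.9016 rad → d_gc = 5746.1 km
Rhumb line: Δψ = -0.7631, q = Δφ/Δψ = 0.5800, d_rh = R√(Δφ²+q²Δλ²) = 6119.1 km
Excess = 6119.1 − 5746.1 = 373.0 ≈ 373 km

373 km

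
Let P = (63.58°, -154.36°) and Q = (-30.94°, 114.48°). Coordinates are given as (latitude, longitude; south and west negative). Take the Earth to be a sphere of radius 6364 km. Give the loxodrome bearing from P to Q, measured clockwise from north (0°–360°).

Meridional parts: M(φ₁)=+1.4493, M(φ₂)=-0.5683 → ΔM = -2.0177;  Δλ = -1.5910 rad
tan C = Δλ / ΔM = +0.7886 → C = 218.26°

218.3°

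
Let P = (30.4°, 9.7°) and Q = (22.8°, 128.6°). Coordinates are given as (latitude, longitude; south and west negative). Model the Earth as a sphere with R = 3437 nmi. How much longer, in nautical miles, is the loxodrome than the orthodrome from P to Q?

Great circle: cos σ = sin φ₁ sin φ₂ + cos φ₁ cos φ₂ cos Δλ,  σ = 1.7601 rad → d_gc = 6049.5 nmi
Rhumb line: Δψ = -0.1485, q = Δφ/Δψ = 0.8932, d_rh = R√(Δφ²+q²Δλ²) = 6386.8 nmi
Excess = 6386.8 − 6049.5 = 337.3 ≈ 337 nmi

337 nmi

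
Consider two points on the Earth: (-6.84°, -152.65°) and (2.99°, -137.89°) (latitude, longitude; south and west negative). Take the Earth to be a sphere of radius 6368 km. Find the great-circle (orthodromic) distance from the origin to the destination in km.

1969 km

Haversine: a = sin²(Δφ/2)+cos φ₁ cos φ₂ sin²(Δλ/2) = 0.02370;  σ = 2·atan2(√a,√(1−a))
σ = 17.712° → d = Rσ = 6368·0.30913 = 1969 km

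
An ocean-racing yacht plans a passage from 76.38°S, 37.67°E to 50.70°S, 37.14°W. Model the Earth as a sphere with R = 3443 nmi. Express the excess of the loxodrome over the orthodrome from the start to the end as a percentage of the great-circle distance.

6.0%

Great circle: σ = 0.6581 rad → d_gc = Rσ = 2265.8 nmi
Rhumb: Δφ = +0.4482, Δλ = -1.3057, Δψ = +1.0953, q = Δφ/Δψ = 0.4092 → d_rh = R√(Δφ²+q²Δλ²) = 2401.1 nmi
Excess = (2401.1 − 2265.8) / 2265.8 = 135.3 / 2265.8 = 5.97% ≈ 6.0%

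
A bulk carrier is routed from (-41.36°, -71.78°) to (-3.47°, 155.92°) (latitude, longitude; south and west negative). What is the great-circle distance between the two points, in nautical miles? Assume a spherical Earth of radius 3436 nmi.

7056 nmi

Haversine: a = sin²(Δφ/2)+cos φ₁ cos φ₂ sin²(Δλ/2) = 0.73211;  σ = 2·atan2(√a,√(1−a))
σ = 117.660° → d = Rσ = 3436·2.05355 = 7056 nmi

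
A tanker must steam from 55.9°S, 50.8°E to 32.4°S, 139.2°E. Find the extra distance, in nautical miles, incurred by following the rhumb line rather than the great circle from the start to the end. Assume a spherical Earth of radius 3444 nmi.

Great circle: cos σ = sin φ₁ sin φ₂ + cos φ₁ cos φ₂ cos Δλ,  σ = 1.0963 rad → d_gc = 3775.6 nmi
Rhumb line: Δψ = +0.5837, q = Δφ/Δψ = 0.7027, d_rh = R√(Δφ²+q²Δλ²) = 3992.3 nmi
Excess = 3992.3 − 3775.6 = 216.7 ≈ 217 nmi

217 nmi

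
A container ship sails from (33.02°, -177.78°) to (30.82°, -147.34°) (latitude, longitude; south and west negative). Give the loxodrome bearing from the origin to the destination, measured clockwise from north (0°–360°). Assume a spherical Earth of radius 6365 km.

Meridional parts: M(φ₁)=+0.6111, M(φ₂)=+0.5659 → ΔM = -0.0452;  Δλ = +0.5313 rad
tan C = Δλ / ΔM = -11.7428 → C = 94.87°

94.9°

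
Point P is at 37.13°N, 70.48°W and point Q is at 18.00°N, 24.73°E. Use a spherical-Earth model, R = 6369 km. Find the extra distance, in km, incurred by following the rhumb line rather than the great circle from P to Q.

Great circle: cos σ = sin φ₁ sin φ₂ + cos φ₁ cos φ₂ cos Δλ,  σ = 1.4528 rad → d_gc = 9253.2 km
Rhumb line: Δψ = -0.3794, q = Δφ/Δψ = 0.8801, d_rh = R√(Δφ²+q²Δλ²) = 9554.1 km
Excess = 9554.1 − 9253.2 = 300.9 ≈ 301 km

301 km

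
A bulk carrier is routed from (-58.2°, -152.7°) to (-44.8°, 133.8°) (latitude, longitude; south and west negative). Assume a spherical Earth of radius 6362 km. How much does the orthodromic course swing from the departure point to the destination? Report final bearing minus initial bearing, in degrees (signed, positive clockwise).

Initial bearing θ₁ = atan2(sin Δλ cos φ₂, cos φ₁ sin φ₂ − sin φ₁ cos φ₂ cos Δλ) = 253.62°
Final bearing θ₂ = (initial bearing from the destination back to the start) + 180° = 314.56°
Δθ = θ₂ − θ₁ = +60.9°

+60.9°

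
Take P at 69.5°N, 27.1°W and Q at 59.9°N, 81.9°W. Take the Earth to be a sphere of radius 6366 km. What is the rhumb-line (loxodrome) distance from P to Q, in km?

2784 km

Rhumb course C = atan2(Δλ, Δψ) with Δψ = ln[tan(π/4+φ₂/2)/tan(π/4+φ₁/2)] = -0.3967, Δλ = -0.9564 → C = 247.47°
d = R·|Δφ| / |cos C| = 6366·0.16755 / 0.38314 = 2784 km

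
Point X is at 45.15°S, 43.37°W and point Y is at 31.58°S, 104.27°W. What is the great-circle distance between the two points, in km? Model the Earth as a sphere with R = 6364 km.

Haversine: a = sin²(Δφ/2)+cos φ₁ cos φ₂ sin²(Δλ/2) = 0.16827;  σ = 2·atan2(√a,√(1−a))
σ = 48.435° → d = Rσ = 6364·0.84535 = 5380 km

5380 km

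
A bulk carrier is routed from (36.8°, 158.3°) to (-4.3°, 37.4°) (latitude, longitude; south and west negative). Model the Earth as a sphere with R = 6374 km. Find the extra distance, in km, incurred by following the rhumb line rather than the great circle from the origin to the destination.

365 km

Great circle: cos σ = sin φ₁ sin φ₂ + cos φ₁ cos φ₂ cos Δλ,  σ = 2.0431 rad → d_gc = 13022.9 km
Rhumb line: Δψ = -0.7667, q = Δφ/Δψ = 0.9356, d_rh = R√(Δφ²+q²Δλ²) = 13388.0 km
Excess = 13388.0 − 13022.9 = 365.1 ≈ 365 km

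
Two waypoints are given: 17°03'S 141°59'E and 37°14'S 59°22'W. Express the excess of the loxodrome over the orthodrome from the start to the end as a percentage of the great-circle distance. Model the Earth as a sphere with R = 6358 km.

15.9%

Great circle: σ = 2.1312 rad → d_gc = Rσ = 13550.3 km
Rhumb: Δφ = -0.3523, Δλ = +2.7690, Δψ = -0.3990, q = Δφ/Δψ = 0.8828 → d_rh = R√(Δφ²+q²Δλ²) = 15702.6 km
Excess = (15702.6 − 13550.3) / 13550.3 = 2152.3 / 13550.3 = 15.88% ≈ 15.9%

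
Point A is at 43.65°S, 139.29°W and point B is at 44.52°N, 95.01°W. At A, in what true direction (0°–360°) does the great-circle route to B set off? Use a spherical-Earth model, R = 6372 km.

30.1°

θ = atan2( sin Δλ·cos φ₂ ,  cos φ₁ sin φ₂ − sin φ₁ cos φ₂ cos Δλ )
  = atan2(+0.4978, +0.8597) = 30.07°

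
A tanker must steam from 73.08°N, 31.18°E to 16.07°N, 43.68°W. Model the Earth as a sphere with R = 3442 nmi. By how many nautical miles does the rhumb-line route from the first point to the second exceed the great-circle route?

Great circle: cos σ = sin φ₁ sin φ₂ + cos φ₁ cos φ₂ cos Δλ,  σ = 1.2261 rad → d_gc = 4220.4 nmi
Rhumb line: Δψ = -1.6213, q = Δφ/Δψ = 0.6137, d_rh = R√(Δφ²+q²Δλ²) = 4398.5 nmi
Excess = 4398.5 − 4220.4 = 178.1 ≈ 178 nmi

178 nmi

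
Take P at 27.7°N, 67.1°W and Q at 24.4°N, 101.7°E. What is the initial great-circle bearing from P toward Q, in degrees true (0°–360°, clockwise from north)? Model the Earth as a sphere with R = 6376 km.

12.8°

N = sin Δλ·cos φ₂ = +0.1769;  D = cos φ₁ sin φ₂ − sin φ₁ cos φ₂ cos Δλ = +0.7810
initial course = atan2(N, D) = 12.76°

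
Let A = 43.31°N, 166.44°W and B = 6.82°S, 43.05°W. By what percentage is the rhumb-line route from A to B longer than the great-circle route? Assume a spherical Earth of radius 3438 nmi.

3.8%

Great circle: σ = 2.0704 rad → d_gc = Rσ = 7118.0 nmi
Rhumb: Δφ = -0.8749, Δλ = +2.1536, Δψ = -0.9596, q = Δφ/Δψ = 0.9118 → d_rh = R√(Δφ²+q²Δλ²) = 7390.7 nmi
Excess = (7390.7 − 7118.0) / 7118.0 = 272.7 / 7118.0 = 3.83% ≈ 3.8%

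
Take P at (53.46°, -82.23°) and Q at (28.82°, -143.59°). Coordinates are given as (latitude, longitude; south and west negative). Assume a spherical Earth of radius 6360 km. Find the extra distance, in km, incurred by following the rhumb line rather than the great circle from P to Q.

128 km

Great circle: cos σ = sin φ₁ sin φ₂ + cos φ₁ cos φ₂ cos Δλ,  σ = 0.8798 rad → d_gc = 5595.3 km
Rhumb line: Δψ = -0.5826, q = Δφ/Δψ = 0.7382, d_rh = R√(Δφ²+q²Δλ²) = 5723.6 km
Excess = 5723.6 − 5595.3 = 128.3 ≈ 128 km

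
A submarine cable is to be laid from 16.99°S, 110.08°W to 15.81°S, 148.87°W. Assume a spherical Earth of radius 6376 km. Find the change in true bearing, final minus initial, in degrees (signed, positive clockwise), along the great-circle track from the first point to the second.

+11.4°

At departure: θ₁ = atan2(sin Δλ cos φ₂, cos φ₁ sin φ₂ − sin φ₁ cos φ₂ cos Δλ) = 266.07°
At arrival: θ₂ = atan2(sin Δλ cos φ₁, −cos φ₂ sin φ₁ + sin φ₂ cos φ₁ cos Δλ) = 277.42°
Δθ = θ₂ − θ₁ = +11.4°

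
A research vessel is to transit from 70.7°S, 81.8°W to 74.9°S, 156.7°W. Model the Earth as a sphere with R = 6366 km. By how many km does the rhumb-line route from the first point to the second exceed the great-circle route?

Great circle: cos σ = sin φ₁ sin φ₂ + cos φ₁ cos φ₂ cos Δλ,  σ = 0.3663 rad → d_gc = 2332.1 km
Rhumb line: Δψ = -0.2491, q = Δφ/Δψ = 0.2943, d_rh = R√(Δφ²+q²Δλ²) = 2492.8 km
Excess = 2492.8 − 2332.1 = 160.7 ≈ 161 km

161 km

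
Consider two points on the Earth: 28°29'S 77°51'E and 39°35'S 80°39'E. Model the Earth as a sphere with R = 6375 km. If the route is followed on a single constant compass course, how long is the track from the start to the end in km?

Δψ = ln[tan(π/4+φ₂/2)/tan(π/4+φ₁/2)] = -0.2345;  Δφ = -0.1937 rad,  Δλ = +0.0489 rad
q = Δφ/Δψ = 0.8262
d = R·√(Δφ² + q²Δλ²) = 6375·0.19789 = 1262 km

1262 km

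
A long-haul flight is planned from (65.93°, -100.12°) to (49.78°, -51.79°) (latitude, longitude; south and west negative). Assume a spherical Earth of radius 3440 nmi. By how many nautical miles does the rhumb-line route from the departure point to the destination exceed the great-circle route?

Great circle: cos σ = sin φ₁ sin φ₂ + cos φ₁ cos φ₂ cos Δλ,  σ = 0.5110 rad → d_gc = 1757.7 nmi
Rhumb line: Δψ = -0.5408, q = Δφ/Δψ = 0.5212, d_rh = R√(Δφ²+q²Δλ²) = 1796.5 nmi
Excess = 1796.5 − 1757.7 = 38.8 ≈ 39 nmi

39 nmi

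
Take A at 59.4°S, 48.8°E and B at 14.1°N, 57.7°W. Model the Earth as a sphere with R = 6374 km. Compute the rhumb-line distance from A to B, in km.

Δψ = ln[tan(π/4+φ₂/2)/tan(π/4+φ₁/2)] = +1.5448;  Δφ = +1.2828 rad,  Δλ = -1.8588 rad
q = Δφ/Δψ = 0.8304
d = R·√(Δφ² + q²Δλ²) = 6374·2.00701 = 12793 km

12793 km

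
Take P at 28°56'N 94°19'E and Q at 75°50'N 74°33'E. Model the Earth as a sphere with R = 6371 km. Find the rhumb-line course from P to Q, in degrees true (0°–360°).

Δψ = ln[tan(π/4+φ₂/2)/tan(π/4+φ₁/2)] = +1.5574
Δλ = -0.3450 rad (taken the short way round)
course = atan2(Δλ, Δψ) = 347.51°

347.5°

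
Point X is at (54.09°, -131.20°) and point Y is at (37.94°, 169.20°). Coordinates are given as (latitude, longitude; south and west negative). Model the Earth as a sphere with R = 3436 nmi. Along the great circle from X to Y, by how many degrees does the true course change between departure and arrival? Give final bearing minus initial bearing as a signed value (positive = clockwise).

-45.2°

Initial bearing θ₁ = atan2(sin Δλ cos φ₂, cos φ₁ sin φ₂ − sin φ₁ cos φ₂ cos Δλ) = 273.14°
Final bearing θ₂ = (initial bearing from the destination back to the start) + 180° = 227.95°
Δθ = θ₂ − θ₁ = -45.2°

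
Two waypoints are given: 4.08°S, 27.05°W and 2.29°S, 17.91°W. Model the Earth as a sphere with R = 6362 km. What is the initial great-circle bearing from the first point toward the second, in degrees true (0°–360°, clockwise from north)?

79.2°

θ = atan2( sin Δλ·cos φ₂ ,  cos φ₁ sin φ₂ − sin φ₁ cos φ₂ cos Δλ )
  = atan2(+0.1587, +0.0303) = 79.18°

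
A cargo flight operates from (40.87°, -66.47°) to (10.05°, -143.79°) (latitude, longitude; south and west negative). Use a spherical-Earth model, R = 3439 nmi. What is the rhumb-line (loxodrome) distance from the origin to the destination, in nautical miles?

Δψ = ln[tan(π/4+φ₂/2)/tan(π/4+φ₁/2)] = -0.6065;  Δφ = -0.5379 rad,  Δλ = -1.3495 rad
q = Δφ/Δψ = 0.8868
d = R·√(Δφ² + q²Δλ²) = 3439·1.31211 = 4512 nmi

4512 nmi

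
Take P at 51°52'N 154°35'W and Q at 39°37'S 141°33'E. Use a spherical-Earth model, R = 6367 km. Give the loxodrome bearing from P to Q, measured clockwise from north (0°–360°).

Meridional parts: M(φ₁)=+1.0624, M(φ₂)=-0.7542 → ΔM = -1.8166;  Δλ = -1.1147 rad
tan C = Δλ / ΔM = +0.6136 → C = 211.53°

211.5°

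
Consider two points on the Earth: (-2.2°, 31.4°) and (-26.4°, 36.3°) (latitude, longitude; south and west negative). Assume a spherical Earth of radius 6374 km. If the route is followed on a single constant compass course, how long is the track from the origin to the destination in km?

2743 km

Rhumb course C = atan2(Δλ, Δψ) with Δψ = ln[tan(π/4+φ₂/2)/tan(π/4+φ₁/2)] = -0.4396, Δλ = +0.0855 → C = 168.99°
d = R·|Δφ| / |cos C| = 6374·0.42237 / 0.98160 = 2743 km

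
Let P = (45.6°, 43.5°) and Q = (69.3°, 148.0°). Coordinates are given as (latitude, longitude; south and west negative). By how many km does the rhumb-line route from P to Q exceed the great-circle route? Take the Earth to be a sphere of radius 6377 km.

677 km

Great circle: cos σ = sin φ₁ sin φ₂ + cos φ₁ cos φ₂ cos Δλ,  σ = 0.9192 rad → d_gc = 5862.0 km
Rhumb line: Δψ = +0.8040, q = Δφ/Δψ = 0.5145, d_rh = R√(Δφ²+q²Δλ²) = 6539.3 km
Excess = 6539.3 − 5862.0 = 677.3 ≈ 677 km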